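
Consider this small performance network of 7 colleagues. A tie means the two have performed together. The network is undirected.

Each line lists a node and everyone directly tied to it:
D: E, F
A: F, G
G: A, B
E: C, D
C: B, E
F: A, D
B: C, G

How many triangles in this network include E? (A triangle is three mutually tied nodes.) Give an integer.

E's neighbors are C and D, but none of them are tied to each other, so no triangle contains E.

0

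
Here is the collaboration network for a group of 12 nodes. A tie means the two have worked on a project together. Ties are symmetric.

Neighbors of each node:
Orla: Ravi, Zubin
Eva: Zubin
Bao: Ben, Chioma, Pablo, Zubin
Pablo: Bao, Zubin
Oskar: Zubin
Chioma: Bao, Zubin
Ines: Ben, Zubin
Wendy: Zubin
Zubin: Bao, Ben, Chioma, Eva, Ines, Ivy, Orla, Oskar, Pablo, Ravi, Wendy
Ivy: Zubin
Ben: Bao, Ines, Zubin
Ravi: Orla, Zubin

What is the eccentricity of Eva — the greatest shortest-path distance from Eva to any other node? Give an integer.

Distances from Eva: Bao:2, Ben:2, Chioma:2, Ines:2, Ivy:2, Orla:2, Oskar:2, Pablo:2, Ravi:2, Wendy:2, Zubin:1.
The largest is 2 (to Bao, Chioma, Oskar, Pablo, Wendy, Orla, Ines, Ivy, Ben, and Ravi), so the eccentricity of Eva is 2.

2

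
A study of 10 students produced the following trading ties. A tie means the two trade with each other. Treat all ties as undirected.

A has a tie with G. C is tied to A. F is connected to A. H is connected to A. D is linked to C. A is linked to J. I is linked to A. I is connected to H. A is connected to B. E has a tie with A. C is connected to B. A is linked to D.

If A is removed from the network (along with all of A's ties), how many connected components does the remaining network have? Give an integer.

Without A, the remaining ties split the others into: {B, C, D}; {H, I}; {F}; {J}; {E}; {G}.
That's 6 separate components.

6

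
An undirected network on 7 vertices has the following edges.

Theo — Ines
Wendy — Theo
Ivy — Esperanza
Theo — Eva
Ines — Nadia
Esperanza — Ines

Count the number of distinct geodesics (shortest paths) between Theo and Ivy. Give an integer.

1

The shortest distance is 3, and the only length-3 path is Theo–Ines–Esperanza–Ivy. So there is exactly 1 shortest path.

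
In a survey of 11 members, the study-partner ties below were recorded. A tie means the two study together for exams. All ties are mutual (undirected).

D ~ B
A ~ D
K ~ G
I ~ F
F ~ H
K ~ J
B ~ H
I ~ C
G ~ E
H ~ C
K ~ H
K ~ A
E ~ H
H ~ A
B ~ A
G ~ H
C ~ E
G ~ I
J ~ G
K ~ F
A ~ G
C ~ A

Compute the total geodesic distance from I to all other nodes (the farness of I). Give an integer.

Distances from I: A:2, B:3, C:1, D:3, E:2, F:1, G:1, H:2, J:2, K:2.
Sum = 2 + 3 + 1 + 3 + 2 + 1 + 1 + 2 + 2 + 2 = 19.

19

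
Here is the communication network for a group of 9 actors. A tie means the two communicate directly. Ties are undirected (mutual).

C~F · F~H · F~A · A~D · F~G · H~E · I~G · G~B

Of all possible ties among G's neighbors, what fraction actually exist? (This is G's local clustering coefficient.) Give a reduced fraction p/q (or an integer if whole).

0

G's neighbors: B, F, and I (k = 3).
Possible neighbor pairs: C(3,2) = 3. Edges among them: none → e = 0.
Clustering(G) = 0/3 = 0.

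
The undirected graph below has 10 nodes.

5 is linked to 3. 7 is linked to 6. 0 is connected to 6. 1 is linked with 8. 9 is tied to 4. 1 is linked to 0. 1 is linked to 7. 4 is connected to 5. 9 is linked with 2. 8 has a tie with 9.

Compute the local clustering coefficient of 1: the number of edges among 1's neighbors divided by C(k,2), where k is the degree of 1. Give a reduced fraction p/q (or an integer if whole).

0

1's neighbors: 0, 7, and 8 (k = 3).
Possible neighbor pairs: C(3,2) = 3. Edges among them: none → e = 0.
Clustering(1) = 0/3 = 0.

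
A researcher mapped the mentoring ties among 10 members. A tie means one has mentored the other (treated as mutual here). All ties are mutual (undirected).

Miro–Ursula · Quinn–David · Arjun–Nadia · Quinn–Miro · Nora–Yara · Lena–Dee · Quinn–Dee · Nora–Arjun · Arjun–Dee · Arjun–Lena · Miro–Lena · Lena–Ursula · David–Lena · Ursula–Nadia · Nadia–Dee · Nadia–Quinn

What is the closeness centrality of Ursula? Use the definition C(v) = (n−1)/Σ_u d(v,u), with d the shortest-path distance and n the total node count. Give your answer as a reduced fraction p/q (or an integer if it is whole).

Distances from Ursula: Arjun:2, David:2, Dee:2, Lena:1, Miro:1, Nadia:1, Nora:3, Quinn:2, Yara:4. Sum = 18.
n = 10, so closeness = 9/18 = 1/2.

1/2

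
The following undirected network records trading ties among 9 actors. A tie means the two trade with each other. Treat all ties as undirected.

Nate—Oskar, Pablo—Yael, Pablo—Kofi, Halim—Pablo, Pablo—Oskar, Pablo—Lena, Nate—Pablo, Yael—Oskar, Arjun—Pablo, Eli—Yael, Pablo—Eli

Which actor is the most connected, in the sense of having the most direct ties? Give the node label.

Pablo

Degrees — Arjun:1, Eli:2, Halim:1, Kofi:1, Lena:1, Nate:2, Oskar:3, Pablo:8, Yael:3.
The maximum is 8, attained only by Pablo.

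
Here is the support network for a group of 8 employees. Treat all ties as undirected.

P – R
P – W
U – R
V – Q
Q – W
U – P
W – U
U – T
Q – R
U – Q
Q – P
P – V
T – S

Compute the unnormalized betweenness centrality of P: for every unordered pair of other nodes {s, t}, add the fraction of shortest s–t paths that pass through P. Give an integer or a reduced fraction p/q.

17/6

Pairs whose geodesics pass through P — W–V: 1/2; W–R: 1/3; V–U: 1/2; V–R: 1/2; V–S: 1/2; V–T: 1/2.
All other pairs contribute 0.
Summing the contributions gives betweenness(P) = 17/6.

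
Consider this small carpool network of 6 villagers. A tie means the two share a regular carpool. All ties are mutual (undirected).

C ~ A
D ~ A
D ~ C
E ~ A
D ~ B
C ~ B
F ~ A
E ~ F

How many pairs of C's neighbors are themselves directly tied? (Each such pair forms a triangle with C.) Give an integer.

C's neighbors: A, B, and D.
Neighbor pairs that are themselves tied: C–A–D; C–B–D. Each forms one triangle with C, for 2 in total.

2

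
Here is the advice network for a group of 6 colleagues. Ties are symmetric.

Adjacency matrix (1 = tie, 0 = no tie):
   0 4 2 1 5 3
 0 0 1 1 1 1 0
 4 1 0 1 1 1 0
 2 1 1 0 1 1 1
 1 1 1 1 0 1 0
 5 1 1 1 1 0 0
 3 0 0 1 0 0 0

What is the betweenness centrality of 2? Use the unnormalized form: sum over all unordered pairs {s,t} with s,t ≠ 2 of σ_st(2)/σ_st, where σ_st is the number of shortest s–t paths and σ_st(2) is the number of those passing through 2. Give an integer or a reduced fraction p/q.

Pairs whose geodesics pass through 2 — 0–3: 1; 4–3: 1; 1–3: 1; 5–3: 1.
All other pairs contribute 0.
Summing the contributions gives betweenness(2) = 4.

4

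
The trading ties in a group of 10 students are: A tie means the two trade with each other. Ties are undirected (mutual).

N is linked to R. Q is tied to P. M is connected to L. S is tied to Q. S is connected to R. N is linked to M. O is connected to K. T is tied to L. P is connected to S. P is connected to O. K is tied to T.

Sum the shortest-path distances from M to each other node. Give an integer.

Distances from M: K:3, L:1, N:1, O:4, P:4, Q:4, R:2, S:3, T:2.
Sum = 3 + 1 + 1 + 4 + 4 + 4 + 2 + 3 + 2 = 24.

24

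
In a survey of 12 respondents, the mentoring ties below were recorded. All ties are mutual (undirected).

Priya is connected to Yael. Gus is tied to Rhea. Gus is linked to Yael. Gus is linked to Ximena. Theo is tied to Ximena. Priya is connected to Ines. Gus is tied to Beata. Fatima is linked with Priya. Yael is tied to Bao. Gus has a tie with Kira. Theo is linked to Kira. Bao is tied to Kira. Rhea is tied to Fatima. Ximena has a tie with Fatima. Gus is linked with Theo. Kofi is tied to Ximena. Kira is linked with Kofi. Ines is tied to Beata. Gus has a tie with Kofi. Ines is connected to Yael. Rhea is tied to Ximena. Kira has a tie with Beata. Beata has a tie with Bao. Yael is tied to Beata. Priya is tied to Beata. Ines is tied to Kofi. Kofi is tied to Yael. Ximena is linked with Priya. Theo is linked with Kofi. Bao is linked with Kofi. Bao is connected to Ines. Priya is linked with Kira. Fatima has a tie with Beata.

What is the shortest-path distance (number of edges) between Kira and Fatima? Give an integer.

2

One shortest route is Kira – Beata – Fatima, which uses 2 edges, and Kira and Fatima are not directly tied, so nothing shorter exists. So d(Kira,Fatima) = 2.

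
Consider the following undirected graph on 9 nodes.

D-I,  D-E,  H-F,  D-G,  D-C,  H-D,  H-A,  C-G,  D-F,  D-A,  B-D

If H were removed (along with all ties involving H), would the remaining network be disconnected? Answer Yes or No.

Even without H, every remaining node can still reach every other (the residual graph is connected), so H is not a cut vertex.

No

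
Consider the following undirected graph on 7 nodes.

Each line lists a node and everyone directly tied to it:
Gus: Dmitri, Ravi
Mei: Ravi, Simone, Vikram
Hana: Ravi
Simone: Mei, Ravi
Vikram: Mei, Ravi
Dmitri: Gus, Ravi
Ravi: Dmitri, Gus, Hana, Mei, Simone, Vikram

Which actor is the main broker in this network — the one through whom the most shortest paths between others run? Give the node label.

Ravi

Unnormalized betweenness of each node: Dmitri:0, Gus:0, Hana:0, Mei:1/2, Ravi:23/2, Simone:0, Vikram:0.
Ravi has the largest value, 23/2, making it the main broker — the node through which the most shortest paths run.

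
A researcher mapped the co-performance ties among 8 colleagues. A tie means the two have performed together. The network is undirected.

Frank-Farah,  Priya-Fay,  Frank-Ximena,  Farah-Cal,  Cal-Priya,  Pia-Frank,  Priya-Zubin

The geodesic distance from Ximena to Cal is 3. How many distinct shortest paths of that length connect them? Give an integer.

1

The shortest distance is 3, and the only length-3 path is Ximena–Frank–Farah–Cal. So there is exactly 1 shortest path.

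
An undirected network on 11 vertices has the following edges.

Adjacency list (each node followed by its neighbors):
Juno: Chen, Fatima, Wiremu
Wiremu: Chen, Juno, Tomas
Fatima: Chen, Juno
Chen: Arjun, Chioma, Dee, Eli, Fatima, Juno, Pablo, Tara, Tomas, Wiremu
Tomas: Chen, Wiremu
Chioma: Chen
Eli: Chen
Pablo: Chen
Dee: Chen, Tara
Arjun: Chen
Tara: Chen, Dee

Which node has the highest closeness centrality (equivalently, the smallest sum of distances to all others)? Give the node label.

Farness (sum of distances to all others) for each node — Arjun:19, Chen:10, Chioma:19, Dee:18, Eli:19, Fatima:18, Juno:17, Pablo:19, Tara:18, Tomas:18, Wiremu:17.
The smallest farness is 10, for Chen, so Chen has the highest closeness.

Chen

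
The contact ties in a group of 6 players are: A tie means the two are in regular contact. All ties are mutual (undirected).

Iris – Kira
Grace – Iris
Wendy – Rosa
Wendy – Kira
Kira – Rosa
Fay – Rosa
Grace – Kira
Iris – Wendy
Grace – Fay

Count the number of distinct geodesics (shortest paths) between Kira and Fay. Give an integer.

2

The shortest distance is 2. The length-2 paths are: Kira–Rosa–Fay; Kira–Grace–Fay.
That gives 2 distinct shortest paths.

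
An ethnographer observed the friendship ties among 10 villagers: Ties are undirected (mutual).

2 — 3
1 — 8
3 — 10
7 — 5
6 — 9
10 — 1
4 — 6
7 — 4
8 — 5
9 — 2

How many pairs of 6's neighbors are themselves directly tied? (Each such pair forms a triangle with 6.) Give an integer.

6's neighbors are 4 and 9, but none of them are tied to each other, so no triangle contains 6.

0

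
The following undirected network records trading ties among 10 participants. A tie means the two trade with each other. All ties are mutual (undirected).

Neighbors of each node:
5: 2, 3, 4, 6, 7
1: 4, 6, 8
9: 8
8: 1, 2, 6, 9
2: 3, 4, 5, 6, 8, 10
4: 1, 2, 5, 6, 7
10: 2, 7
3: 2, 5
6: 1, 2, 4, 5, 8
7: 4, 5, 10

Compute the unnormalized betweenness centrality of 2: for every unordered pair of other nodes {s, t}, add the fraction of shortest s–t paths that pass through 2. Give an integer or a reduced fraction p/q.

Pairs whose geodesics pass through 2 — 5–9: 1/2; 5–10: 1/2; 5–8: 1/2; 1–3: 3/5; 1–10: 3/4; 4–3: 1/2; 4–9: 1/3; 4–10: 1/2; 4–8: 1/3; 3–6: 1/2; 3–9: 1; 3–10: 1; 3–8: 1; 7–9: 3/6 … (+4 more pairs).
All other pairs contribute 0.
Summing the contributions gives betweenness(2) = 721/60.

721/60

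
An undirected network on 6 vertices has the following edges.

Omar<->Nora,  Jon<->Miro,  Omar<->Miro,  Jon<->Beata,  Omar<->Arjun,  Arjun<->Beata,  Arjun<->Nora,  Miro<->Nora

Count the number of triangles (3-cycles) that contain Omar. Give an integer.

Omar's neighbors: Arjun, Miro, and Nora.
Neighbor pairs that are themselves tied: Omar–Arjun–Nora; Omar–Miro–Nora. Each forms one triangle with Omar, for 2 in total.

2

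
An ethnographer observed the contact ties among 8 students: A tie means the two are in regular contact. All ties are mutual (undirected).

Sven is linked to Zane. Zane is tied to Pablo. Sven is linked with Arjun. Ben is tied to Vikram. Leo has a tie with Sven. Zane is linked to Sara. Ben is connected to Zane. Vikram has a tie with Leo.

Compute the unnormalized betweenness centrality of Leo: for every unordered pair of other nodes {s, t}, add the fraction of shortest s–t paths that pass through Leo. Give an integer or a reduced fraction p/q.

Pairs whose geodesics pass through Leo — Sven–Vikram: 1; Vikram–Arjun: 1.
All other pairs contribute 0.
Summing the contributions gives betweenness(Leo) = 2.

2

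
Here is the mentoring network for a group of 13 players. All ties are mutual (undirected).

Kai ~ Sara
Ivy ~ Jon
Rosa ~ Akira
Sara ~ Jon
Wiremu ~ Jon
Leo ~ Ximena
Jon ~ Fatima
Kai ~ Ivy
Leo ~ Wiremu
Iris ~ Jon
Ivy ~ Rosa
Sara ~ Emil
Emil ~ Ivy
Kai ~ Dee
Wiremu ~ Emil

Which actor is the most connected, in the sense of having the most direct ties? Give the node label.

Jon

Degrees — Akira:1, Dee:1, Emil:3, Fatima:1, Iris:1, Ivy:4, Jon:5, Kai:3, Leo:2, Rosa:2, Sara:3, Wiremu:3, Ximena:1.
The maximum is 5, attained only by Jon.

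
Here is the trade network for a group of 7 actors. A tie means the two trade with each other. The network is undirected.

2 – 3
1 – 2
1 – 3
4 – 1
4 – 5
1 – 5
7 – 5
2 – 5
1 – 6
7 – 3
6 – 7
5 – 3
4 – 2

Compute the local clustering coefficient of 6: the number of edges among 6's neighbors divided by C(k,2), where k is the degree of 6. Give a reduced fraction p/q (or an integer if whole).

0

6's neighbors: 1 and 7 (k = 2).
Possible neighbor pairs: C(2,2) = 1. Edges among them: none → e = 0.
Clustering(6) = 0/1.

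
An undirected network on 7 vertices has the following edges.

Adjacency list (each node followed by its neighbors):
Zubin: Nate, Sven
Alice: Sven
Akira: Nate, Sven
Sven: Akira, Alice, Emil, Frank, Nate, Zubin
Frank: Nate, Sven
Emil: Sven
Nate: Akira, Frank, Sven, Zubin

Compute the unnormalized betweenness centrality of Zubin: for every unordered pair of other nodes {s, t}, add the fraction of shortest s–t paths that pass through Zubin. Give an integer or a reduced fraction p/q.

No shortest path between any pair of other nodes passes through Zubin.
Summing the contributions gives betweenness(Zubin) = 0.

0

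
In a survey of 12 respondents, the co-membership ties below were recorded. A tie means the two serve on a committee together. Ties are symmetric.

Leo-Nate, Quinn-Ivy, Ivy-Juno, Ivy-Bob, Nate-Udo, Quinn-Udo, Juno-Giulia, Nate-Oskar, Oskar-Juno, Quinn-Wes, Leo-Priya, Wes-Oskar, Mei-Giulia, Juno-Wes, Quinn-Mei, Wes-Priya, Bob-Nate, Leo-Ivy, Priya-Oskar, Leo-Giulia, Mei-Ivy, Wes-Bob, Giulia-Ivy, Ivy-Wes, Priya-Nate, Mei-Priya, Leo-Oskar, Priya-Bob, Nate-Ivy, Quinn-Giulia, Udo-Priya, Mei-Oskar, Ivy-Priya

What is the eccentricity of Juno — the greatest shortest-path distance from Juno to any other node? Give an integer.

3

Distances from Juno: Bob:2, Giulia:1, Ivy:1, Leo:2, Mei:2, Nate:2, Oskar:1, Priya:2, Quinn:2, Udo:3, Wes:1.
The largest is 3 (to Udo), so the eccentricity of Juno is 3.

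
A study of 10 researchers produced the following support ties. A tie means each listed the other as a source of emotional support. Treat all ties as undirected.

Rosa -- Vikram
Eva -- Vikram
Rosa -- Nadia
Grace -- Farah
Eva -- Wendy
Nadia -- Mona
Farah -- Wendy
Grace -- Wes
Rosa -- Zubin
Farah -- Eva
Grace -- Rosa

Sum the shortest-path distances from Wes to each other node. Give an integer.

24

Distances from Wes: Eva:3, Farah:2, Grace:1, Mona:4, Nadia:3, Rosa:2, Vikram:3, Wendy:3, Zubin:3.
Sum = 3 + 2 + 1 + 4 + 3 + 2 + 3 + 3 + 3 = 24.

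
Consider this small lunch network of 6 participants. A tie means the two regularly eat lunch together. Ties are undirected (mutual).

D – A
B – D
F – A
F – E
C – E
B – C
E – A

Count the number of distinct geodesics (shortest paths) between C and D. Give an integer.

1

The shortest distance is 2, and the only length-2 path is C–B–D. So there is exactly 1 shortest path.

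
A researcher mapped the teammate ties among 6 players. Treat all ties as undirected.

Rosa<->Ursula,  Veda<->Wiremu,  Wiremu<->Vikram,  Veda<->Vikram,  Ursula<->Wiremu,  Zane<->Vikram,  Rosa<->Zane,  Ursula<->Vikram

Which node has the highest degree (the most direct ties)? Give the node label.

Vikram

Degrees — Rosa:2, Ursula:3, Veda:2, Vikram:4, Wiremu:3, Zane:2.
The maximum is 4, attained only by Vikram.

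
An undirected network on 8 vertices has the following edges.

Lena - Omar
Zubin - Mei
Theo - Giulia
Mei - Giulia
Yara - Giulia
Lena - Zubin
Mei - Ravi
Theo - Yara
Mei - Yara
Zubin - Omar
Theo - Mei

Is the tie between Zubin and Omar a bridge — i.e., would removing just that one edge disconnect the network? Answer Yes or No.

Even without that edge, Zubin still reaches Omar via Zubin – Lena – Omar, so the network stays connected. Not a bridge.

No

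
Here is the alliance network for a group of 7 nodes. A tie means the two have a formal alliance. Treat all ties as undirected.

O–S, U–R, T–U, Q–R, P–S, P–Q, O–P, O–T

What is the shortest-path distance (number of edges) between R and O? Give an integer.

3

One shortest route is R – Q – P – O, which uses 3 edges, and at distance 2 from R we only reach {P, T}, which does not include O. So d(R,O) = 3.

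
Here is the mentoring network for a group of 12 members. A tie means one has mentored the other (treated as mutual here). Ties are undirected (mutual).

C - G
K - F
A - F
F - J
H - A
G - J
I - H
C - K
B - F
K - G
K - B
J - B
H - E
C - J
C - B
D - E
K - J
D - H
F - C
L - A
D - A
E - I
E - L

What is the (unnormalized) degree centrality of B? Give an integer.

4

B is directly tied to C, F, J, and K. That is 4 neighbors, so the degree of B is 4.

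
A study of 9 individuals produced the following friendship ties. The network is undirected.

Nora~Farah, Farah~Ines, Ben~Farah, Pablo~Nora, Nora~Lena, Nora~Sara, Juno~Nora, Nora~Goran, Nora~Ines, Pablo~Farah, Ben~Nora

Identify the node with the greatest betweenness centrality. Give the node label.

Unnormalized betweenness of each node: Ben:0, Farah:3/2, Goran:0, Ines:0, Juno:0, Lena:0, Nora:47/2, Pablo:0, Sara:0.
Nora has the largest value, 47/2, making it the main broker — the node through which the most shortest paths run.

Nora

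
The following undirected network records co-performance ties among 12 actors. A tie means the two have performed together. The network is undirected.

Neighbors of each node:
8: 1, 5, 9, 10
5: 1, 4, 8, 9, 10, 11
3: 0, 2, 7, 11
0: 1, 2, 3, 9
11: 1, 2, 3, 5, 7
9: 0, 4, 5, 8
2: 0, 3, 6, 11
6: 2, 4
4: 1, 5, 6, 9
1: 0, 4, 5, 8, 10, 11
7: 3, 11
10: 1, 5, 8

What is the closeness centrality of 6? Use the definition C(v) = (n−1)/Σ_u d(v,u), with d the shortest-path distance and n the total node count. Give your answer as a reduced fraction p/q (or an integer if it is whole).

11/23

Distances from 6: 0:2, 1:2, 2:1, 3:2, 4:1, 5:2, 7:3, 8:3, 9:2, 10:3, 11:2. Sum = 23.
n = 12, so closeness = 11/23.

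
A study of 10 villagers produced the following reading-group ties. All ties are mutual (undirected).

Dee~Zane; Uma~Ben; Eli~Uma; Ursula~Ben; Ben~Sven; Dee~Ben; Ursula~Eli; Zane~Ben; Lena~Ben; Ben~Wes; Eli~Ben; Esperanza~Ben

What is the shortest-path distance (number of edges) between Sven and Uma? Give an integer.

2

One shortest route is Sven – Ben – Uma, which uses 2 edges, and Sven and Uma are not directly tied, so nothing shorter exists. So d(Sven,Uma) = 2.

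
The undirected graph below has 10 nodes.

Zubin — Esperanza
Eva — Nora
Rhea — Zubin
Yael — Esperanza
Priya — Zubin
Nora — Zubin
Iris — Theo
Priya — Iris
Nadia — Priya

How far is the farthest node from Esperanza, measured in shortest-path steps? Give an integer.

4

Distances from Esperanza: Eva:3, Iris:3, Nadia:3, Nora:2, Priya:2, Rhea:2, Theo:4, Yael:1, Zubin:1.
The largest is 4 (to Theo), so the eccentricity of Esperanza is 4.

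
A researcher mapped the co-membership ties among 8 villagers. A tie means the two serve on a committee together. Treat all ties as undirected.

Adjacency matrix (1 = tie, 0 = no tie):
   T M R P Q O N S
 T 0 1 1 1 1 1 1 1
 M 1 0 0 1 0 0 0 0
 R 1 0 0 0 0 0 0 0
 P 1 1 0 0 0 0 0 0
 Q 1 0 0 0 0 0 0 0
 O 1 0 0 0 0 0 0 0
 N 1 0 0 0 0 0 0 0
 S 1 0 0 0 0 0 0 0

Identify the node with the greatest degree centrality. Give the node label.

T

Degrees — M:2, N:1, O:1, P:2, Q:1, R:1, S:1, T:7.
The maximum is 7, attained only by T.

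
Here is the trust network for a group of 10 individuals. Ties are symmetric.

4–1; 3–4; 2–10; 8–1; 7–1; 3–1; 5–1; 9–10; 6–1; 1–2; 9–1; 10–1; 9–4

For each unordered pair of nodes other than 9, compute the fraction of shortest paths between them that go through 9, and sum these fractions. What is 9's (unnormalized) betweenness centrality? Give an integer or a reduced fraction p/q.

1/2

Pairs whose geodesics pass through 9 — 10–4: 1/2.
All other pairs contribute 0.
Summing the contributions gives betweenness(9) = 1/2.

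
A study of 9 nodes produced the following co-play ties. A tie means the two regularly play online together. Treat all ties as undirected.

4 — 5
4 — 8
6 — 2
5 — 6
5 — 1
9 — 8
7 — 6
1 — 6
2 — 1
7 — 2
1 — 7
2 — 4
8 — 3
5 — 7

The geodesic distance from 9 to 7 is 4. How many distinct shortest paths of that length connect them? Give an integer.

2

The shortest distance is 4. The length-4 paths are: 9–8–4–2–7; 9–8–4–5–7.
That gives 2 distinct shortest paths.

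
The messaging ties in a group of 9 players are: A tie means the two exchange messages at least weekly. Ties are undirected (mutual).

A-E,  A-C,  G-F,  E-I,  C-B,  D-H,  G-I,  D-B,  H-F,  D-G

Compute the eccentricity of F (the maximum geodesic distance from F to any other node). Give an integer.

Distances from F: A:4, B:3, C:4, D:2, E:3, G:1, H:1, I:2.
The largest is 4 (to C and A), so the eccentricity of F is 4.

4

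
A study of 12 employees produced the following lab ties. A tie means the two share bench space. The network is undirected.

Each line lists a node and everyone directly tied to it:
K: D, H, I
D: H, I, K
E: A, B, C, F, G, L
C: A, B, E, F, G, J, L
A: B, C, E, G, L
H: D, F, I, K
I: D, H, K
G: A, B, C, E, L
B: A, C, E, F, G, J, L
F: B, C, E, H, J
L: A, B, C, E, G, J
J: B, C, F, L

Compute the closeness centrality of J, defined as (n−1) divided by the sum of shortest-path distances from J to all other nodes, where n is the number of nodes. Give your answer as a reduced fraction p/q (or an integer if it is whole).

11/21

Distances from J: A:2, B:1, C:1, D:3, E:2, F:1, G:2, H:2, I:3, K:3, L:1. Sum = 21.
n = 12, so closeness = 11/21.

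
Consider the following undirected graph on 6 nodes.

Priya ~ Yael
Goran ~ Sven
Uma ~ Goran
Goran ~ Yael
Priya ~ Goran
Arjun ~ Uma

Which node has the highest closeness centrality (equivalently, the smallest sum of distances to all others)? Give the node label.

Farness (sum of distances to all others) for each node — Arjun:12, Goran:6, Priya:9, Sven:10, Uma:8, Yael:9.
The smallest farness is 6, for Goran, so Goran has the highest closeness.

Goran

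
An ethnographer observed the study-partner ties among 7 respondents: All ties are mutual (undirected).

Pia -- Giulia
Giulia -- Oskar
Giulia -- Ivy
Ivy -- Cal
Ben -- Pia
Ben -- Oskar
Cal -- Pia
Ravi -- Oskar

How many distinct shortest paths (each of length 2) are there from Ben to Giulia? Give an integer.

2

The shortest distance is 2. The length-2 paths are: Ben–Pia–Giulia; Ben–Oskar–Giulia.
That gives 2 distinct shortest paths.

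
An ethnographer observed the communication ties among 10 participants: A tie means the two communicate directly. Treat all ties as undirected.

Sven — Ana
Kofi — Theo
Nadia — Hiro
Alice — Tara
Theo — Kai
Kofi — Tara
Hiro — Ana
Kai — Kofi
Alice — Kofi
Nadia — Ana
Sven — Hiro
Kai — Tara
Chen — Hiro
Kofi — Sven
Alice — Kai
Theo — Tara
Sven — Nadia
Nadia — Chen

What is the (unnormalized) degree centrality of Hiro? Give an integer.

4

Hiro is directly tied to Ana, Chen, Nadia, and Sven. That is 4 neighbors, so the degree of Hiro is 4.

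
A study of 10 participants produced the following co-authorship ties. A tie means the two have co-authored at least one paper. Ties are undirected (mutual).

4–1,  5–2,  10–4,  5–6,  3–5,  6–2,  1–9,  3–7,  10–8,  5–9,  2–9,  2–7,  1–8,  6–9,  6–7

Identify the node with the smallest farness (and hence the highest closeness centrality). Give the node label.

9

Farness (sum of distances to all others) for each node — 1:17, 2:18, 3:24, 4:23, 5:18, 6:18, 7:23, 8:23, 9:15, 10:29.
The smallest farness is 15, for 9, so 9 has the highest closeness.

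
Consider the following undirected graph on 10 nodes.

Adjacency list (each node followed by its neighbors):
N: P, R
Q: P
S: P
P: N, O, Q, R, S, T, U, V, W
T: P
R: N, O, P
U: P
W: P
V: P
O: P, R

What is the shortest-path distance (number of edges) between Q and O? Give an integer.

One shortest route is Q – P – O, which uses 2 edges, and Q and O are not directly tied, so nothing shorter exists. So d(Q,O) = 2.

2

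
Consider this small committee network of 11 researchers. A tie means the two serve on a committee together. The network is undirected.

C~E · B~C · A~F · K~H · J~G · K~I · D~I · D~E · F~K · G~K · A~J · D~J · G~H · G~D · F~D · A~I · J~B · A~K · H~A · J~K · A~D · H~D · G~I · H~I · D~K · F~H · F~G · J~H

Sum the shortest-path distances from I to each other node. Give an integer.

Distances from I: A:1, B:3, C:3, D:1, E:2, F:2, G:1, H:1, J:2, K:1.
Sum = 1 + 3 + 3 + 1 + 2 + 2 + 1 + 1 + 2 + 1 = 17.

17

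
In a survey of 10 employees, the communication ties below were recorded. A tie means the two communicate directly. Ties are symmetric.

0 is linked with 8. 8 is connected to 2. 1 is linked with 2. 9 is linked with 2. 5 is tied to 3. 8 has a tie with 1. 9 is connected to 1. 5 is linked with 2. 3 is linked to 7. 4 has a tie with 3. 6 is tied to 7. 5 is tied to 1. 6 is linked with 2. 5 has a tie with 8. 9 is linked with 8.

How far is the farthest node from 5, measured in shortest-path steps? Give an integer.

Distances from 5: 0:2, 1:1, 2:1, 3:1, 4:2, 6:2, 7:2, 8:1, 9:2.
The largest is 2 (to 9, 0, 6, 7, and 4), so the eccentricity of 5 is 2.

2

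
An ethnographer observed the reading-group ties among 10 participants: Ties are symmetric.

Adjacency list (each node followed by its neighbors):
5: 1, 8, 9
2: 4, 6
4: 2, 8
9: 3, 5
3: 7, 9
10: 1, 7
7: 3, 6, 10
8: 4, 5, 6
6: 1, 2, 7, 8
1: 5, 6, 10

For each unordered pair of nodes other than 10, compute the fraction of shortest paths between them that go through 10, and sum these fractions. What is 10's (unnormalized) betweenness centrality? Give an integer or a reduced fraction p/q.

Pairs whose geodesics pass through 10 — 1–7: 1/2; 1–3: 1/3; 7–5: 1/4.
All other pairs contribute 0.
Summing the contributions gives betweenness(10) = 13/12.

13/12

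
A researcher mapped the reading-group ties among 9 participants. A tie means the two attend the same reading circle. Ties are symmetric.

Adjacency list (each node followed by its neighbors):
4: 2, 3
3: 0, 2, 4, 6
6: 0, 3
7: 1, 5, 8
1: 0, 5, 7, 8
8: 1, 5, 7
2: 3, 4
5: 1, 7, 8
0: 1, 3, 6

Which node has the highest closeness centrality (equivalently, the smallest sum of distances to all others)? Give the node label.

0

Farness (sum of distances to all others) for each node — 0:13, 1:14, 2:21, 3:15, 4:21, 5:19, 6:17, 7:19, 8:19.
The smallest farness is 13, for 0, so 0 has the highest closeness.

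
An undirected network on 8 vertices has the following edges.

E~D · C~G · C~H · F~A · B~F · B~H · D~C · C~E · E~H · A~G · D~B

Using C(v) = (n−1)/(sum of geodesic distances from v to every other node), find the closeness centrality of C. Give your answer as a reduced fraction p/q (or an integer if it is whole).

7/11

Distances from C: A:2, B:2, D:1, E:1, F:3, G:1, H:1. Sum = 11.
n = 8, so closeness = 7/11.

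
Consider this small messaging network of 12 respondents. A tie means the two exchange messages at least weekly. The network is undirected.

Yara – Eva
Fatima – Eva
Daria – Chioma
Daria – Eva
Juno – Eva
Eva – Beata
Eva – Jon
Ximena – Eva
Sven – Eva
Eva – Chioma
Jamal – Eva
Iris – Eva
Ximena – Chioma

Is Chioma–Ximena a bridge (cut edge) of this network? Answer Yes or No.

No

Even without that edge, Chioma still reaches Ximena via Chioma – Eva – Ximena, so the network stays connected. Not a bridge.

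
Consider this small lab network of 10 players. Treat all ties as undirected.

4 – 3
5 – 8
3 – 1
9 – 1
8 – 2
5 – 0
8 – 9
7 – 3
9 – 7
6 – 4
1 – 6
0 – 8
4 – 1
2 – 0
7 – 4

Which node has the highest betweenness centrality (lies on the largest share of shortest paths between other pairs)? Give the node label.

9

Unnormalized betweenness of each node: 0:1/2, 1:21/2, 2:0, 3:1/3, 4:11/6, 5:0, 6:0, 7:5, 8:37/2, 9:61/3.
9 has the largest value, 61/3, making it the main broker — the node through which the most shortest paths run.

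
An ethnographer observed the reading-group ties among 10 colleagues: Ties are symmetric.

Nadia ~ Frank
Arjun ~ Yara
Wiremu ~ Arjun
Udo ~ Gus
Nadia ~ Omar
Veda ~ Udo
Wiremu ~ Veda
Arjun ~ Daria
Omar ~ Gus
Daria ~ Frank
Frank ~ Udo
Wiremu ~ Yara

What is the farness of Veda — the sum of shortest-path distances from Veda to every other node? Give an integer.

Distances from Veda: Arjun:2, Daria:3, Frank:2, Gus:2, Nadia:3, Omar:3, Udo:1, Wiremu:1, Yara:2.
Sum = 2 + 3 + 2 + 2 + 3 + 3 + 1 + 1 + 2 = 19.

19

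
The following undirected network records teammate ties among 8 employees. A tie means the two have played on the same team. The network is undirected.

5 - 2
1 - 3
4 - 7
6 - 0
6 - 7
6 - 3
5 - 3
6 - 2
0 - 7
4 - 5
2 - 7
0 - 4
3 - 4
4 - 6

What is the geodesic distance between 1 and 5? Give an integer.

2

One shortest route is 1 – 3 – 5, which uses 2 edges, and 1 and 5 are not directly tied, so nothing shorter exists. So d(1,5) = 2.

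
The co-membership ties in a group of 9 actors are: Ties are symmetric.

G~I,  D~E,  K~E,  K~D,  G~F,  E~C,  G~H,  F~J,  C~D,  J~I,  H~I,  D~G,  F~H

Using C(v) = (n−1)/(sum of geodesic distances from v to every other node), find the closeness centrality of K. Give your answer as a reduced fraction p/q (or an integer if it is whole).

8/19

Distances from K: C:2, D:1, E:1, F:3, G:2, H:3, I:3, J:4. Sum = 19.
n = 9, so closeness = 8/19.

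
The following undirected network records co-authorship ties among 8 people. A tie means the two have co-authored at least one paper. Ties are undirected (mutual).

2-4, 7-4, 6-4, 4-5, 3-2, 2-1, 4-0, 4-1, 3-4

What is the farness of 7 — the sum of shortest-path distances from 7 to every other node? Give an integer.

Distances from 7: 0:2, 1:2, 2:2, 3:2, 4:1, 5:2, 6:2.
Sum = 2 + 2 + 2 + 2 + 1 + 2 + 2 = 13.

13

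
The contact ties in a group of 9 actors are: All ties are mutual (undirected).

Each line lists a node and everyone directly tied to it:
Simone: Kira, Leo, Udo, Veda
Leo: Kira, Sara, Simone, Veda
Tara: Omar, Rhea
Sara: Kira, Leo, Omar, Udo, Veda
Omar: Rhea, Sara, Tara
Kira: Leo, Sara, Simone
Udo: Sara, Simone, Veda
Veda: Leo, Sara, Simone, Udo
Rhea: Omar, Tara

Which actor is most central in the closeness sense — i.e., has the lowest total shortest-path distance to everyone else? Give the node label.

Sara

Farness (sum of distances to all others) for each node — Kira:15, Leo:14, Omar:14, Rhea:20, Sara:11, Simone:17, Tara:20, Udo:15, Veda:14.
The smallest farness is 11, for Sara, so Sara has the highest closeness.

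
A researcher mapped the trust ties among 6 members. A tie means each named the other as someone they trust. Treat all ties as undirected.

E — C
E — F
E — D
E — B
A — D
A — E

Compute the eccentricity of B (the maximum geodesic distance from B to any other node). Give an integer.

2

Distances from B: A:2, C:2, D:2, E:1, F:2.
The largest is 2 (to A, F, C, and D), so the eccentricity of B is 2.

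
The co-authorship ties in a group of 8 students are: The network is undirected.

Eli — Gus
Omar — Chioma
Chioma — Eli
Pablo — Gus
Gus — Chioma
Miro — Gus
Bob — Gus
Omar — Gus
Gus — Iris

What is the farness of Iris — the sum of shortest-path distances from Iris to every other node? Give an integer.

13

Distances from Iris: Bob:2, Chioma:2, Eli:2, Gus:1, Miro:2, Omar:2, Pablo:2.
Sum = 2 + 2 + 2 + 1 + 2 + 2 + 2 = 13.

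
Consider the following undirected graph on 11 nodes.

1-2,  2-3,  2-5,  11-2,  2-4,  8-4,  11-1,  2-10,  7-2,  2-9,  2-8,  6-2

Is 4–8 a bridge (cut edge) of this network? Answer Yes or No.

No

Even without that edge, 4 still reaches 8 via 4 – 2 – 8, so the network stays connected. Not a bridge.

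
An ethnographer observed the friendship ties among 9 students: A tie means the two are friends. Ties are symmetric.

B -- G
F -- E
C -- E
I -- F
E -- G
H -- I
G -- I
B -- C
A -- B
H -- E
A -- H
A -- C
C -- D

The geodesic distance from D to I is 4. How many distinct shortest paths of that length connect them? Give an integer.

The shortest distance is 4. The length-4 paths are: D–C–E–G–I; D–C–B–G–I; D–C–E–H–I; D–C–A–H–I; D–C–E–F–I.
That gives 5 distinct shortest paths.

5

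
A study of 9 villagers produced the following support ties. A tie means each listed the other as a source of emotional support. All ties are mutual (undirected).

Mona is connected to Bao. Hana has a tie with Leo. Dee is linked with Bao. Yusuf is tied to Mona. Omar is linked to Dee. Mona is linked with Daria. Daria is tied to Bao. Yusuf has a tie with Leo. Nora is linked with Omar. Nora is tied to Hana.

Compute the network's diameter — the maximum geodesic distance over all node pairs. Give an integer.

4

Eccentricity of each node (its greatest distance to any other): Bao:4, Daria:4, Dee:4, Hana:4, Leo:4, Mona:4, Nora:4, Omar:4, Yusuf:4.
The maximum eccentricity is 4, realized for instance by the pair Leo–Dee via Leo – Yusuf – Mona – Bao – Dee. So the diameter is 4.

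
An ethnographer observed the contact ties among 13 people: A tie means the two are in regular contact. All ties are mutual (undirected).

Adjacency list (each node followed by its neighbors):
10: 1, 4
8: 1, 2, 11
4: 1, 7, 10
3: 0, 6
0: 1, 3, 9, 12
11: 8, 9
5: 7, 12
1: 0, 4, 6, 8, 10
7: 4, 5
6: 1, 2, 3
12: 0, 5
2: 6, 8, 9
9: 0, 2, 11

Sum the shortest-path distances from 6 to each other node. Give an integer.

Distances from 6: 0:2, 1:1, 2:1, 3:1, 4:2, 5:4, 7:3, 8:2, 9:2, 10:2, 11:3, 12:3.
Sum = 2 + 1 + 1 + 1 + 2 + 4 + 3 + 2 + 2 + 2 + 3 + 3 = 26.

26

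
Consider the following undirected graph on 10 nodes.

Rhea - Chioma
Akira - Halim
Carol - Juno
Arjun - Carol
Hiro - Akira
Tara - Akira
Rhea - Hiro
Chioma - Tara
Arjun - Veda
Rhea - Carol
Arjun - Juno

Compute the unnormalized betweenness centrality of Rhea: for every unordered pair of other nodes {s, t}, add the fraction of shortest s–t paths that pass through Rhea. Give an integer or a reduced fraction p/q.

21

Pairs whose geodesics pass through Rhea — Hiro–Arjun: 1; Hiro–Carol: 1; Hiro–Chioma: 1; Hiro–Veda: 1; Hiro–Juno: 1; Arjun–Halim: 1; Arjun–Chioma: 1; Arjun–Akira: 1; Arjun–Tara: 1; Carol–Halim: 1; Carol–Chioma: 1; Carol–Akira: 1; Carol–Tara: 1; Halim–Veda: 1 … (+7 more pairs).
All other pairs contribute 0.
Summing the contributions gives betweenness(Rhea) = 21.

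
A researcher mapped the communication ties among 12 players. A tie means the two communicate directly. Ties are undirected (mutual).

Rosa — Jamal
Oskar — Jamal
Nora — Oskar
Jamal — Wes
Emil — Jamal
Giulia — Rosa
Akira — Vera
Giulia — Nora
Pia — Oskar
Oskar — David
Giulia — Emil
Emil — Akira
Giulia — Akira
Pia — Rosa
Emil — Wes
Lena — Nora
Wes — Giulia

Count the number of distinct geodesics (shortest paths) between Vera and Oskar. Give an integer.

2

The shortest distance is 4. The length-4 paths are: Vera–Akira–Emil–Jamal–Oskar; Vera–Akira–Giulia–Nora–Oskar.
That gives 2 distinct shortest paths.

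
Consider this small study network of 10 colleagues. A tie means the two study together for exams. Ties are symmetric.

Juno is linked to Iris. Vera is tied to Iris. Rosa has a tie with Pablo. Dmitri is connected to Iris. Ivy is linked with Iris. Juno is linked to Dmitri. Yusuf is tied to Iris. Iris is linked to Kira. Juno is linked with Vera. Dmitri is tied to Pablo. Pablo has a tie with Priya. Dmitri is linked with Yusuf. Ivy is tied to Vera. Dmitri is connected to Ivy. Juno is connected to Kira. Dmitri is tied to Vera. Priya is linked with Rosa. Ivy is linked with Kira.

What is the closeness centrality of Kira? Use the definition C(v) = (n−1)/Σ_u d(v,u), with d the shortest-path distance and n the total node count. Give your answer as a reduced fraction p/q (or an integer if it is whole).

9/20

Distances from Kira: Dmitri:2, Iris:1, Ivy:1, Juno:1, Pablo:3, Priya:4, Rosa:4, Vera:2, Yusuf:2. Sum = 20.
n = 10, so closeness = 9/20.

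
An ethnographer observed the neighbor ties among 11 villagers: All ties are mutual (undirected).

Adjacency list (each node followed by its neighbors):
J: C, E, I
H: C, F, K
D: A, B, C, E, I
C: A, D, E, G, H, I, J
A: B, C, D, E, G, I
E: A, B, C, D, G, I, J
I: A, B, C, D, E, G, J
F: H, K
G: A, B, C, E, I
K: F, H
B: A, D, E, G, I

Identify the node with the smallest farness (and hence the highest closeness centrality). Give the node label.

Farness (sum of distances to all others) for each node — A:16, B:20, C:13, D:17, E:15, F:26, G:17, H:18, I:15, J:19, K:26.
The smallest farness is 13, for C, so C has the highest closeness.

C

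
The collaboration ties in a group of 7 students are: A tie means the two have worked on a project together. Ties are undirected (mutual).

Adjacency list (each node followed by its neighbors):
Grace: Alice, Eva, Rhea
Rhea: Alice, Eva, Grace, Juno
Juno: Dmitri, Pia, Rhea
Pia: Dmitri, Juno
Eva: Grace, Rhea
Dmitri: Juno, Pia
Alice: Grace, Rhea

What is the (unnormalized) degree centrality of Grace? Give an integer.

Grace is directly tied to Alice, Eva, and Rhea. That is 3 neighbors, so the degree of Grace is 3.

3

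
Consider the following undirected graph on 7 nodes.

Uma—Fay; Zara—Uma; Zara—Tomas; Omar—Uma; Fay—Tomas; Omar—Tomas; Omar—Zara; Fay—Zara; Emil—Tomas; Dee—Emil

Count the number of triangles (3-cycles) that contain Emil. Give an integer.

Emil's neighbors are Dee and Tomas, but none of them are tied to each other, so no triangle contains Emil.

0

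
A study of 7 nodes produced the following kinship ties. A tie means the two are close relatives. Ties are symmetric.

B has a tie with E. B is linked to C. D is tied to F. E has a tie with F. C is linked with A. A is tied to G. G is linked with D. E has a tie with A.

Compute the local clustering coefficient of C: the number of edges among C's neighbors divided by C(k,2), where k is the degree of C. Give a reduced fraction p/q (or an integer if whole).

C's neighbors: A and B (k = 2).
Possible neighbor pairs: C(2,2) = 1. Edges among them: none → e = 0.
Clustering(C) = 0/1.

0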